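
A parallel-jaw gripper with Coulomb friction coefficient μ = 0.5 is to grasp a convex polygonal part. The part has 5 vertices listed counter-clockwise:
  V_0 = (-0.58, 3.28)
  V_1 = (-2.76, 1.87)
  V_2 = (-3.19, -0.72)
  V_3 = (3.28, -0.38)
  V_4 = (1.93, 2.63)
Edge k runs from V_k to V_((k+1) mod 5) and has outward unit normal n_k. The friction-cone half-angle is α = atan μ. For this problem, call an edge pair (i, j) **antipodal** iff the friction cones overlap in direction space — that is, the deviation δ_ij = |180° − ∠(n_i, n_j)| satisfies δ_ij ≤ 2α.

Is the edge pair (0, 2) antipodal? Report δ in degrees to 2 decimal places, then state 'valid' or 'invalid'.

δ = 29.89°, valid

α = atan 0.5 = 26.57°;  2α = 53.13°
edge 0: e_0 = (-2.18, -1.41);  n_0 = (-0.5431, +0.8397)
edge 2: e_2 = (+6.47, +0.34);  n_2 = (+0.0525, -0.9986)
∠(n_0, n_2) = 150.11°
δ = |180° − 150.11°| = 29.89°
29.89° ≤ 2α = 53.13°  →  valid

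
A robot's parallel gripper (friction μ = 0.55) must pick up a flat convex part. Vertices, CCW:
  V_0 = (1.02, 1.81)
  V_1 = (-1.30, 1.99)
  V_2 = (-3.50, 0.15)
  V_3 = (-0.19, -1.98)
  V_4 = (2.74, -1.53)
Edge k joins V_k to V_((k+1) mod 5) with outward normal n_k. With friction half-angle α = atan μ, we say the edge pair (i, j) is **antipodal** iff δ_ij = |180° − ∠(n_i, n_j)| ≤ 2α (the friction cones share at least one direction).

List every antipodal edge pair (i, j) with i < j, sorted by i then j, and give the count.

α = atan 0.55 = 28.81°;  2α = 57.62°
n_0 = (+0.0774, +0.9970)
n_1 = (-0.6416, +0.7671)
n_2 = (-0.5411, -0.8409)
n_3 = (+0.1518, -0.9884)
n_4 = (+0.8890, +0.4578)
  (0,1): δ = 135.66°  ·
  (0,2): δ = 28.32°  ✓
  (0,3): δ = 13.17°  ✓
  (0,4): δ = 121.68°  ·
  (1,2): δ = 72.67°  ·
  (1,3): δ = 31.18°  ✓
  (1,4): δ = 77.34°  ·
  (2,3): δ = 138.51°  ·
  (2,4): δ = 29.99°  ✓
  (3,4): δ = 71.48°  ·
antipodal pairs: 4

count = 4; pairs: (0,2), (0,3), (1,3), (2,4)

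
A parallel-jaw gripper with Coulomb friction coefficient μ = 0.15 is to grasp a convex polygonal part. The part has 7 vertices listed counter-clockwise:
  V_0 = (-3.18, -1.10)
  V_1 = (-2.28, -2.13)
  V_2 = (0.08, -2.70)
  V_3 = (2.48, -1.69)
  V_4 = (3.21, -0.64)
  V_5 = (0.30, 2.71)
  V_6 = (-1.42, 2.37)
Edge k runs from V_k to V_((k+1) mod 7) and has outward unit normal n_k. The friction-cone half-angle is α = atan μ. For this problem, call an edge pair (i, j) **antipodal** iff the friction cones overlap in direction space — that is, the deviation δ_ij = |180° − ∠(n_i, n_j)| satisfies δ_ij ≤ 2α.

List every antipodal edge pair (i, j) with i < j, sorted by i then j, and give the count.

α = atan 0.15 = 8.53°;  2α = 17.06°
n_0 = (-0.7530, -0.6580)
n_1 = (-0.2348, -0.9720)
n_2 = (+0.3879, -0.9217)
n_3 = (+0.8211, -0.5708)
n_4 = (+0.7549, +0.6558)
n_5 = (-0.1939, +0.9810)
n_6 = (-0.8918, +0.4523)
  (0,1): δ = 144.72°  ·
  (0,2): δ = 108.32°  ·
  (0,3): δ = 75.96°  ·
  (0,4): δ = 0.17°  ✓
  (0,5): δ = 60.04°  ·
  (0,6): δ = 111.96°  ·
  (1,2): δ = 143.60°  ·
  (1,3): δ = 111.23°  ·
  (1,4): δ = 35.44°  ·
  (1,5): δ = 24.76°  ·
  (1,6): δ = 76.68°  ·
  (2,3): δ = 147.63°  ·
  (2,4): δ = 71.84°  ·
  (2,5): δ = 11.64°  ✓
  (2,6): δ = 40.28°  ·
  (3,4): δ = 104.21°  ·
  (3,5): δ = 44.01°  ·
  (3,6): δ = 7.91°  ✓
  (4,5): δ = 119.80°  ·
  (4,6): δ = 67.87°  ·
  (5,6): δ = 128.08°  ·
antipodal pairs: 3

count = 3; pairs: (0,4), (2,5), (3,6)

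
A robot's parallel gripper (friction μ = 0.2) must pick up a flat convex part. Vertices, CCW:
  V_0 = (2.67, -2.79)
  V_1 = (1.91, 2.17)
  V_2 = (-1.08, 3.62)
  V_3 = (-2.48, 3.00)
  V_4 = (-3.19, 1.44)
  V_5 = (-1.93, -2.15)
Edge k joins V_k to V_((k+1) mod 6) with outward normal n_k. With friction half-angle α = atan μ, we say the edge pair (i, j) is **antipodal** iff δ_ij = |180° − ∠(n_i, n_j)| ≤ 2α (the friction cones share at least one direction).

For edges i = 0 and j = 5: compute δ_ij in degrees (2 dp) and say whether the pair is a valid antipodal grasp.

δ = 73.37°, invalid

α = atan 0.2 = 11.31°;  2α = 22.62°
edge 0: e_0 = (-0.76, +4.96);  n_0 = (+0.9885, +0.1515)
edge 5: e_5 = (+4.60, -0.64);  n_5 = (-0.1378, -0.9905)
∠(n_0, n_5) = 106.63°
δ = |180° − 106.63°| = 73.37°
73.37° > 2α = 22.62°  →  invalid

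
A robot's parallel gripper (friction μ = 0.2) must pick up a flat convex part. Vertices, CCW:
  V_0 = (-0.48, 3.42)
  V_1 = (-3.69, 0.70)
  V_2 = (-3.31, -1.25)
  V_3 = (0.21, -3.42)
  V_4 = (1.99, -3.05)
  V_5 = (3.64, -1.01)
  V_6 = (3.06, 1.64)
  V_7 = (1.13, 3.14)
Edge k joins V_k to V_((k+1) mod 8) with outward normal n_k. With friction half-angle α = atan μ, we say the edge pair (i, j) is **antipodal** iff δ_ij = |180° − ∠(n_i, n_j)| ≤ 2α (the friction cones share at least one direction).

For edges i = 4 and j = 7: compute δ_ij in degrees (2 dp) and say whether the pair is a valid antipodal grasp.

α = atan 0.2 = 11.31°;  2α = 22.62°
edge 4: e_4 = (+1.65, +2.04);  n_4 = (+0.7775, -0.6289)
edge 7: e_7 = (-1.61, +0.28);  n_7 = (+0.1713, +0.9852)
∠(n_4, n_7) = 119.10°
δ = |180° − 119.10°| = 60.90°
60.90° > 2α = 22.62°  →  invalid

δ = 60.90°, invalid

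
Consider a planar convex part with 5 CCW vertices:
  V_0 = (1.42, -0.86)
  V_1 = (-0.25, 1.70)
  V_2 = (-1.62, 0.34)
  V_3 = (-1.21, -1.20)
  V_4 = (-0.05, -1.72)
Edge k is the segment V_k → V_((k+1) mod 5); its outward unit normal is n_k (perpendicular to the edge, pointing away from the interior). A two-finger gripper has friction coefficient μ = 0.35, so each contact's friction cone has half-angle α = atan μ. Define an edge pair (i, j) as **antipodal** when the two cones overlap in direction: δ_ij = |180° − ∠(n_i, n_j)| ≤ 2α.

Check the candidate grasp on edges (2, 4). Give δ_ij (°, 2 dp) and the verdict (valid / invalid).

α = atan 0.35 = 19.29°;  2α = 38.58°
edge 2: e_2 = (+0.41, -1.54);  n_2 = (-0.9663, -0.2573)
edge 4: e_4 = (+1.47, +0.86);  n_4 = (+0.5050, -0.8631)
∠(n_2, n_4) = 105.42°
δ = |180° − 105.42°| = 74.58°
74.58° > 2α = 38.58°  →  invalid

δ = 74.58°, invalid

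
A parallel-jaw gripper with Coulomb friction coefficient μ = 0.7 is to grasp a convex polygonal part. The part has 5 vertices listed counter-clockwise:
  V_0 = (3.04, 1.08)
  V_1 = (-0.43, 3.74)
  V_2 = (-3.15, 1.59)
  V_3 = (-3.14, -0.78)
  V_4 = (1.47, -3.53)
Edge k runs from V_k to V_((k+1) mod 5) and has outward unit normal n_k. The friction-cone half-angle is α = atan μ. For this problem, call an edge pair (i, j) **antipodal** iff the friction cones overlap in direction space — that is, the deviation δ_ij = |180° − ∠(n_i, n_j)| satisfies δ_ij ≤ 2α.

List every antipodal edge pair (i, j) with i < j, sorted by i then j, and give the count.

count = 5; pairs: (0,2), (0,3), (1,3), (1,4), (2,4)

α = atan 0.7 = 34.99°;  2α = 69.98°
n_0 = (+0.6084, +0.7936)
n_1 = (-0.6201, +0.7845)
n_2 = (-1.0000, -0.0042)
n_3 = (-0.5123, -0.8588)
n_4 = (+0.9466, -0.3224)
  (0,1): δ = 104.20°  ·
  (0,2): δ = 52.29°  ✓
  (0,3): δ = 6.66°  ✓
  (0,4): δ = 108.67°  ·
  (1,2): δ = 128.08°  ·
  (1,3): δ = 69.14°  ✓
  (1,4): δ = 32.87°  ✓
  (2,3): δ = 121.06°  ·
  (2,4): δ = 19.05°  ✓
  (3,4): δ = 77.99°  ·
antipodal pairs: 5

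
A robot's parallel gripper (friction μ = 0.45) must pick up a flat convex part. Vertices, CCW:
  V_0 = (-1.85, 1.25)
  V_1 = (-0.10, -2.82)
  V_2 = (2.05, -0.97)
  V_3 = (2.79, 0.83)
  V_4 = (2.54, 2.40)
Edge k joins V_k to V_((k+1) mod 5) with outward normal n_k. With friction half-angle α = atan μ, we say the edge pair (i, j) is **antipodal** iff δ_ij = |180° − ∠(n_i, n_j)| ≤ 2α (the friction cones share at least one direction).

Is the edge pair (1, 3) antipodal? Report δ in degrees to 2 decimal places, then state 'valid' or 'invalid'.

α = atan 0.45 = 24.23°;  2α = 48.46°
edge 1: e_1 = (+2.15, +1.85);  n_1 = (+0.6522, -0.7580)
edge 3: e_3 = (-0.25, +1.57);  n_3 = (+0.9876, +0.1573)
∠(n_1, n_3) = 58.34°
δ = |180° − 58.34°| = 121.66°
121.66° > 2α = 48.46°  →  invalid

δ = 121.66°, invalid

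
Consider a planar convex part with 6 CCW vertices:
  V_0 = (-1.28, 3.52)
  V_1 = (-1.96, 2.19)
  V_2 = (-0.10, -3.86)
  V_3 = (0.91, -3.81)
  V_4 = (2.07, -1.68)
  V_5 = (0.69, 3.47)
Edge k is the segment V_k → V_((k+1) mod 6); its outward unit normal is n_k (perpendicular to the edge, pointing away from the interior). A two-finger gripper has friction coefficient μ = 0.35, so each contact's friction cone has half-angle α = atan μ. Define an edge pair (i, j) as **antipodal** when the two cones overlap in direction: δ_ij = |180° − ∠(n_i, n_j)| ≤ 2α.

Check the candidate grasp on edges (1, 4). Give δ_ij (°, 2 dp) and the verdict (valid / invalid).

δ = 2.09°, valid

α = atan 0.35 = 19.29°;  2α = 38.58°
edge 1: e_1 = (+1.86, -6.05);  n_1 = (-0.9558, -0.2939)
edge 4: e_4 = (-1.38, +5.15);  n_4 = (+0.9659, +0.2588)
∠(n_1, n_4) = 177.91°
δ = |180° − 177.91°| = 2.09°
2.09° ≤ 2α = 38.58°  →  valid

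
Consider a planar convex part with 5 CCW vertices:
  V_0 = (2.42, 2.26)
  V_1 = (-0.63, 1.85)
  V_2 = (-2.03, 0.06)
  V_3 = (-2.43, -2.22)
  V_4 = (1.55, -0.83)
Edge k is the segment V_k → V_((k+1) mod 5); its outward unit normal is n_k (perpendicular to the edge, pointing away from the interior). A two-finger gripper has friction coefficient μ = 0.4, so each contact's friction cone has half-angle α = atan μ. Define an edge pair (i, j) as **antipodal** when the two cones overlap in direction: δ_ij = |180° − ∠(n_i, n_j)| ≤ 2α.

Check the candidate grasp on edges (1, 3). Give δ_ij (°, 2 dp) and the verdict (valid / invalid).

δ = 32.72°, valid

α = atan 0.4 = 21.80°;  2α = 43.60°
edge 1: e_1 = (-1.40, -1.79);  n_1 = (-0.7877, +0.6161)
edge 3: e_3 = (+3.98, +1.39);  n_3 = (+0.3297, -0.9441)
∠(n_1, n_3) = 147.28°
δ = |180° − 147.28°| = 32.72°
32.72° ≤ 2α = 43.60°  →  valid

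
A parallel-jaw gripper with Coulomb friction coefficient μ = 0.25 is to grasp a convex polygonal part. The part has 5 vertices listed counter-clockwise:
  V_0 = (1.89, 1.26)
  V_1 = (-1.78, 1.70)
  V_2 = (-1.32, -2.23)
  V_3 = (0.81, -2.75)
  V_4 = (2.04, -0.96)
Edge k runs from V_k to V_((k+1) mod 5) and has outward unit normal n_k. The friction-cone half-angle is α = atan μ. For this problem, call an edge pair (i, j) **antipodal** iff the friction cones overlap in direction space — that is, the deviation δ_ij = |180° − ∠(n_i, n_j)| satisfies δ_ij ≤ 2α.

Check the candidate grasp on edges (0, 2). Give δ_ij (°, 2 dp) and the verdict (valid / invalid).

α = atan 0.25 = 14.04°;  2α = 28.07°
edge 0: e_0 = (-3.67, +0.44);  n_0 = (+0.1190, +0.9929)
edge 2: e_2 = (+2.13, -0.52);  n_2 = (-0.2372, -0.9715)
∠(n_0, n_2) = 173.12°
δ = |180° − 173.12°| = 6.88°
6.88° ≤ 2α = 28.07°  →  valid

δ = 6.88°, valid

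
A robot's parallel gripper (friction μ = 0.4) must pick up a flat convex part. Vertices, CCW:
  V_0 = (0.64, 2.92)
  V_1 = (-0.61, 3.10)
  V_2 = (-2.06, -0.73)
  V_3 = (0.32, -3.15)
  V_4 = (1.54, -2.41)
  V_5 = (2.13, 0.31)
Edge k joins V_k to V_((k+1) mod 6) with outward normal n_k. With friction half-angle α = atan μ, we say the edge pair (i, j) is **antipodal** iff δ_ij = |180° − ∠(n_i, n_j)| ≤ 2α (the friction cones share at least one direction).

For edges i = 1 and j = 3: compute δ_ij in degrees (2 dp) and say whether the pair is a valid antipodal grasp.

α = atan 0.4 = 21.80°;  2α = 43.60°
edge 1: e_1 = (-1.45, -3.83);  n_1 = (-0.9352, +0.3541)
edge 3: e_3 = (+1.22, +0.74);  n_3 = (+0.5186, -0.8550)
∠(n_1, n_3) = 141.98°
δ = |180° − 141.98°| = 38.02°
38.02° ≤ 2α = 43.60°  →  valid

δ = 38.02°, valid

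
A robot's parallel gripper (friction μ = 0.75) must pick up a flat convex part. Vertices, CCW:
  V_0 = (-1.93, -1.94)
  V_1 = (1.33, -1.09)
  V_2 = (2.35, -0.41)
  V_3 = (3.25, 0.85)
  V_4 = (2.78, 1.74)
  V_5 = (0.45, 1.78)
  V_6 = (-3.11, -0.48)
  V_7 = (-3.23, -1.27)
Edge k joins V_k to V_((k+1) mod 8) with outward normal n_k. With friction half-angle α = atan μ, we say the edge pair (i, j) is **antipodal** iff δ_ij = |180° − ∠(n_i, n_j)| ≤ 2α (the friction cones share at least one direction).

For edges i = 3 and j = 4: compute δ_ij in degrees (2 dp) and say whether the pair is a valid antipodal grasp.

α = atan 0.75 = 36.87°;  2α = 73.74°
edge 3: e_3 = (-0.47, +0.89);  n_3 = (+0.8843, +0.4670)
edge 4: e_4 = (-2.33, +0.04);  n_4 = (+0.0172, +0.9999)
∠(n_3, n_4) = 61.18°
δ = |180° − 61.18°| = 118.82°
118.82° > 2α = 73.74°  →  invalid

δ = 118.82°, invalid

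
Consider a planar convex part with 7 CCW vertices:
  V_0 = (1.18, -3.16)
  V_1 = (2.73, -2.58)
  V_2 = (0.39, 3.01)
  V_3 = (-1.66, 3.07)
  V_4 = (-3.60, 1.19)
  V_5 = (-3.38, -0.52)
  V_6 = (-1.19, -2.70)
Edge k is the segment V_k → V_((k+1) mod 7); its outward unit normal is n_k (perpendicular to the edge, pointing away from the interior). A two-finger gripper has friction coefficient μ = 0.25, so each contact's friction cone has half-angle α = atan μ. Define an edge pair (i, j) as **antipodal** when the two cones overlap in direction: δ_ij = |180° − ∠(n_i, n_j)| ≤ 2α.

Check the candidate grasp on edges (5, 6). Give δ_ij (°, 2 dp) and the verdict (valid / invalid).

α = atan 0.25 = 14.04°;  2α = 28.07°
edge 5: e_5 = (+2.19, -2.18);  n_5 = (-0.7055, -0.7087)
edge 6: e_6 = (+2.37, -0.46);  n_6 = (-0.1905, -0.9817)
∠(n_5, n_6) = 33.88°
δ = |180° − 33.88°| = 146.12°
146.12° > 2α = 28.07°  →  invalid

δ = 146.12°, invalid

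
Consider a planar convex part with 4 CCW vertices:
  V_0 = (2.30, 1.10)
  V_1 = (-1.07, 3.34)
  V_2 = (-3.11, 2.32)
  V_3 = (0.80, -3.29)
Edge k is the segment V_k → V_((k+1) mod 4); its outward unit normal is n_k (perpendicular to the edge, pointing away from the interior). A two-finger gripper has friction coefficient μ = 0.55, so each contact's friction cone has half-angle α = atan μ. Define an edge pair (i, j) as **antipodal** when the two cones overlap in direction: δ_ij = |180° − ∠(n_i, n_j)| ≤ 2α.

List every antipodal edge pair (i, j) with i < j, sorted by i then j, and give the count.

count = 3; pairs: (0,2), (1,3), (2,3)

α = atan 0.55 = 28.81°;  2α = 57.62°
n_0 = (+0.5536, +0.8328)
n_1 = (-0.4472, +0.8944)
n_2 = (-0.8204, -0.5718)
n_3 = (+0.9463, -0.3233)
  (0,1): δ = 119.82°  ·
  (0,2): δ = 21.51°  ✓
  (0,3): δ = 104.75°  ·
  (1,2): δ = 81.69°  ·
  (1,3): δ = 44.57°  ✓
  (2,3): δ = 53.74°  ✓
antipodal pairs: 3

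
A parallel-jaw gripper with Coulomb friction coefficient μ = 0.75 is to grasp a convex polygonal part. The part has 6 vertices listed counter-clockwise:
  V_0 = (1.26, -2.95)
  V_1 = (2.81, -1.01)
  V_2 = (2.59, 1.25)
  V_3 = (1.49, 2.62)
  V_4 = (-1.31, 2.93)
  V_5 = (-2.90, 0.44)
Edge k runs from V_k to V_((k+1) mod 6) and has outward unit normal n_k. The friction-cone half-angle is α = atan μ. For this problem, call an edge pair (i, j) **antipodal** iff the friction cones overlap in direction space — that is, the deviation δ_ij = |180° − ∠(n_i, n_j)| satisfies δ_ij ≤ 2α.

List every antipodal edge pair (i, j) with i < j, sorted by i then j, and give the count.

α = atan 0.75 = 36.87°;  2α = 73.74°
n_0 = (+0.7813, -0.6242)
n_1 = (+0.9953, +0.0969)
n_2 = (+0.7798, +0.6261)
n_3 = (+0.1100, +0.9939)
n_4 = (-0.8428, +0.5382)
n_5 = (-0.6317, -0.7752)
  (0,1): δ = 135.82°  ·
  (0,2): δ = 102.61°  ·
  (0,3): δ = 57.69°  ✓
  (0,4): δ = 6.06°  ✓
  (0,5): δ = 89.45°  ·
  (1,2): δ = 146.80°  ·
  (1,3): δ = 101.88°  ·
  (1,4): δ = 38.12°  ✓
  (1,5): δ = 45.26°  ✓
  (2,3): δ = 135.08°  ·
  (2,4): δ = 71.32°  ✓
  (2,5): δ = 12.06°  ✓
  (3,4): δ = 116.24°  ·
  (3,5): δ = 32.86°  ✓
  (4,5): δ = 96.62°  ·
antipodal pairs: 7

count = 7; pairs: (0,3), (0,4), (1,4), (1,5), (2,4), (2,5), (3,5)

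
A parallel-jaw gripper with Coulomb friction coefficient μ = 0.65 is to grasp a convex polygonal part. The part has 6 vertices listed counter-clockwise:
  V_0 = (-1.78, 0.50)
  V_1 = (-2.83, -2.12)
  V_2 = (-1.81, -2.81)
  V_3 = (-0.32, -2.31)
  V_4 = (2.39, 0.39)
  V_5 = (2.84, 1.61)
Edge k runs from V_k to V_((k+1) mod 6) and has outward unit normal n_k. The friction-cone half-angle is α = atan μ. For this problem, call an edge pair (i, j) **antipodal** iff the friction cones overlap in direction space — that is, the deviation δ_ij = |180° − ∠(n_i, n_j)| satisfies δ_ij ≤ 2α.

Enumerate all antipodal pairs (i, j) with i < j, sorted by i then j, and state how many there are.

α = atan 0.65 = 33.02°;  2α = 66.05°
n_0 = (-0.9282, +0.3720)
n_1 = (-0.5603, -0.8283)
n_2 = (+0.3181, -0.9480)
n_3 = (+0.7058, -0.7084)
n_4 = (+0.9382, -0.3461)
n_5 = (-0.2336, +0.9723)
  (0,1): δ = 102.24°  ·
  (0,2): δ = 49.61°  ✓
  (0,3): δ = 23.27°  ✓
  (0,4): δ = 1.59°  ✓
  (0,5): δ = 125.35°  ·
  (1,2): δ = 127.37°  ·
  (1,3): δ = 101.03°  ·
  (1,4): δ = 76.17°  ·
  (1,5): δ = 47.59°  ✓
  (2,3): δ = 153.66°  ·
  (2,4): δ = 128.80°  ·
  (2,5): δ = 5.04°  ✓
  (3,4): δ = 155.14°  ·
  (3,5): δ = 31.38°  ✓
  (4,5): δ = 56.24°  ✓
antipodal pairs: 7

count = 7; pairs: (0,2), (0,3), (0,4), (1,5), (2,5), (3,5), (4,5)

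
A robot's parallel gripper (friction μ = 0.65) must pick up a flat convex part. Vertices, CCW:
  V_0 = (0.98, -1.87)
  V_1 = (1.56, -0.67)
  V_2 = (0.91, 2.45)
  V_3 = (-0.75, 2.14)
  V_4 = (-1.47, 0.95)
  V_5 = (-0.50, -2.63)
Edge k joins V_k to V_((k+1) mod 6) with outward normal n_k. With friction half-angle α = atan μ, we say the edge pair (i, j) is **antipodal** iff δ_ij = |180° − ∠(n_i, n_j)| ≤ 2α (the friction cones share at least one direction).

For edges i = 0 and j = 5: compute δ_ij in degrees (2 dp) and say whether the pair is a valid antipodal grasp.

α = atan 0.65 = 33.02°;  2α = 66.05°
edge 0: e_0 = (+0.58, +1.20);  n_0 = (+0.9003, -0.4352)
edge 5: e_5 = (+1.48, +0.76);  n_5 = (+0.4568, -0.8896)
∠(n_0, n_5) = 37.02°
δ = |180° − 37.02°| = 142.98°
142.98° > 2α = 66.05°  →  invalid

δ = 142.98°, invalid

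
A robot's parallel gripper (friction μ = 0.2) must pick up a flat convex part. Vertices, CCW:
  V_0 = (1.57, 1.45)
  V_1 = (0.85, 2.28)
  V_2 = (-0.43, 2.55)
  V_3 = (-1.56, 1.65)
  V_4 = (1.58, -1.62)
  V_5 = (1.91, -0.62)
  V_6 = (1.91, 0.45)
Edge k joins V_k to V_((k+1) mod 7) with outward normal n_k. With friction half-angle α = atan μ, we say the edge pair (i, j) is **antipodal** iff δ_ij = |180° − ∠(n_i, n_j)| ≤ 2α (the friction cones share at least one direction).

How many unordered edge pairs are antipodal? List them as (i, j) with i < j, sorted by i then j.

count = 1; pairs: (0,3)

α = atan 0.2 = 11.31°;  2α = 22.62°
n_0 = (+0.7554, +0.6553)
n_1 = (+0.2064, +0.9785)
n_2 = (-0.6230, +0.7822)
n_3 = (-0.7213, -0.6926)
n_4 = (+0.9496, -0.3134)
n_5 = (+1.0000, -0.0000)
n_6 = (+0.9468, +0.3219)
  (0,1): δ = 142.85°  ·
  (0,2): δ = 92.40°  ·
  (0,3): δ = 2.90°  ✓
  (0,4): δ = 120.80°  ·
  (0,5): δ = 139.06°  ·
  (0,6): δ = 157.84°  ·
  (1,2): δ = 129.55°  ·
  (1,3): δ = 34.25°  ·
  (1,4): δ = 83.65°  ·
  (1,5): δ = 101.91°  ·
  (1,6): δ = 120.69°  ·
  (2,3): δ = 84.70°  ·
  (2,4): δ = 33.20°  ·
  (2,5): δ = 51.46°  ·
  (2,6): δ = 70.24°  ·
  (3,4): δ = 62.10°  ·
  (3,5): δ = 43.84°  ·
  (3,6): δ = 25.06°  ·
  (4,5): δ = 161.74°  ·
  (4,6): δ = 142.96°  ·
  (5,6): δ = 161.22°  ·
antipodal pairs: 1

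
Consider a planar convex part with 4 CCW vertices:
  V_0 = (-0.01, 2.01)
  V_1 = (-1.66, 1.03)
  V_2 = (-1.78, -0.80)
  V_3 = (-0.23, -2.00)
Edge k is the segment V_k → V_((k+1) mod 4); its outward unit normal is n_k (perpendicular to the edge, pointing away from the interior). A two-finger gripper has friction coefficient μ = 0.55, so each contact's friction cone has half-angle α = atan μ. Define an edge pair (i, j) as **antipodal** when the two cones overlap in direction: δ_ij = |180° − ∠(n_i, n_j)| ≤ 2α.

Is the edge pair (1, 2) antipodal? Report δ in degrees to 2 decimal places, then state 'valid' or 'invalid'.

δ = 124.00°, invalid

α = atan 0.55 = 28.81°;  2α = 57.62°
edge 1: e_1 = (-0.12, -1.83);  n_1 = (-0.9979, +0.0654)
edge 2: e_2 = (+1.55, -1.20);  n_2 = (-0.6122, -0.7907)
∠(n_1, n_2) = 56.00°
δ = |180° − 56.00°| = 124.00°
124.00° > 2α = 57.62°  →  invalid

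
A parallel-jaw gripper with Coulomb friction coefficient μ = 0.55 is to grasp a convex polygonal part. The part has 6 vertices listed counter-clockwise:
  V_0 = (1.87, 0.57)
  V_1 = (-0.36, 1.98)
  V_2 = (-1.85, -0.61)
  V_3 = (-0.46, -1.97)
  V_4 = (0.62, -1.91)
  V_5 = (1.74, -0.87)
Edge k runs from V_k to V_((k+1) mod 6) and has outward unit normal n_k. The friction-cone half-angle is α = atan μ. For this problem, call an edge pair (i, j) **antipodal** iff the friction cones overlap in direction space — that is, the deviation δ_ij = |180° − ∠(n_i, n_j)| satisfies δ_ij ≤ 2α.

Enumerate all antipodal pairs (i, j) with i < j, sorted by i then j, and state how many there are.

α = atan 0.55 = 28.81°;  2α = 57.62°
n_0 = (+0.5344, +0.8452)
n_1 = (-0.8668, +0.4987)
n_2 = (-0.6994, -0.7148)
n_3 = (+0.0555, -0.9985)
n_4 = (+0.6805, -0.7328)
n_5 = (+0.9959, -0.0899)
  (0,1): δ = 87.61°  ·
  (0,2): δ = 12.07°  ✓
  (0,3): δ = 35.48°  ✓
  (0,4): δ = 75.18°  ·
  (0,5): δ = 117.15°  ·
  (1,2): δ = 104.46°  ·
  (1,3): δ = 56.91°  ✓
  (1,4): δ = 17.21°  ✓
  (1,5): δ = 24.75°  ✓
  (2,3): δ = 132.45°  ·
  (2,4): δ = 92.75°  ·
  (2,5): δ = 50.78°  ✓
  (3,4): δ = 140.30°  ·
  (3,5): δ = 98.34°  ·
  (4,5): δ = 138.04°  ·
antipodal pairs: 6

count = 6; pairs: (0,2), (0,3), (1,3), (1,4), (1,5), (2,5)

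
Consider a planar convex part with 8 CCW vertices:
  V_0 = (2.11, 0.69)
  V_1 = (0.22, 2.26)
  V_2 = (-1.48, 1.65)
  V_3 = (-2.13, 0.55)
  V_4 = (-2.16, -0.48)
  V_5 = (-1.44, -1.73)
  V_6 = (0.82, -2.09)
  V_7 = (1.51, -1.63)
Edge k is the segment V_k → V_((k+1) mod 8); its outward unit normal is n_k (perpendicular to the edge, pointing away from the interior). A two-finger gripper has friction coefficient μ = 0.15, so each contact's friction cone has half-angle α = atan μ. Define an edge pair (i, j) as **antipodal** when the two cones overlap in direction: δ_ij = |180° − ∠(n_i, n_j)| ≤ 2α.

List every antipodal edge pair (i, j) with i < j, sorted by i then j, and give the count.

count = 3; pairs: (1,6), (2,7), (3,7)

α = atan 0.15 = 8.53°;  2α = 17.06°
n_0 = (+0.6390, +0.7692)
n_1 = (-0.3377, +0.9412)
n_2 = (-0.8609, +0.5087)
n_3 = (-0.9996, +0.0291)
n_4 = (-0.8665, -0.4991)
n_5 = (-0.1573, -0.9875)
n_6 = (+0.5547, -0.8321)
n_7 = (+0.9681, -0.2504)
  (0,1): δ = 120.54°  ·
  (0,2): δ = 80.86°  ·
  (0,3): δ = 51.95°  ·
  (0,4): δ = 20.34°  ·
  (0,5): δ = 30.67°  ·
  (0,6): δ = 73.41°  ·
  (0,7): δ = 115.22°  ·
  (1,2): δ = 140.32°  ·
  (1,3): δ = 111.41°  ·
  (1,4): δ = 79.80°  ·
  (1,5): δ = 28.79°  ·
  (1,6): δ = 13.95°  ✓
  (1,7): δ = 55.76°  ·
  (2,3): δ = 151.09°  ·
  (2,4): δ = 119.48°  ·
  (2,5): δ = 68.47°  ·
  (2,6): δ = 25.73°  ·
  (2,7): δ = 16.08°  ✓
  (3,4): δ = 148.39°  ·
  (3,5): δ = 97.38°  ·
  (3,6): δ = 54.64°  ·
  (3,7): δ = 12.83°  ✓
  (4,5): δ = 128.99°  ·
  (4,6): δ = 86.25°  ·
  (4,7): δ = 44.44°  ·
  (5,6): δ = 137.26°  ·
  (5,7): δ = 95.45°  ·
  (6,7): δ = 138.19°  ·
antipodal pairs: 3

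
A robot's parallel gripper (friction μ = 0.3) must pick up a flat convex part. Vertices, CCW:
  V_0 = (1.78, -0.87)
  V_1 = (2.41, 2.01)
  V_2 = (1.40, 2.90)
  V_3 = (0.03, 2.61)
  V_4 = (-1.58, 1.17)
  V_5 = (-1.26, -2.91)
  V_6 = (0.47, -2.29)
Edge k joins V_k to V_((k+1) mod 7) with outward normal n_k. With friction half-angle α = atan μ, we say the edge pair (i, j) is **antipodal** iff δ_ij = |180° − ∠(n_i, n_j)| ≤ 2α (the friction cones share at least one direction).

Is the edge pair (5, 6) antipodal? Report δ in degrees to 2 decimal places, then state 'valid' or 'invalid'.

δ = 152.41°, invalid

α = atan 0.3 = 16.70°;  2α = 33.40°
edge 5: e_5 = (+1.73, +0.62);  n_5 = (+0.3374, -0.9414)
edge 6: e_6 = (+1.31, +1.42);  n_6 = (+0.7350, -0.6781)
∠(n_5, n_6) = 27.59°
δ = |180° − 27.59°| = 152.41°
152.41° > 2α = 33.40°  →  invalid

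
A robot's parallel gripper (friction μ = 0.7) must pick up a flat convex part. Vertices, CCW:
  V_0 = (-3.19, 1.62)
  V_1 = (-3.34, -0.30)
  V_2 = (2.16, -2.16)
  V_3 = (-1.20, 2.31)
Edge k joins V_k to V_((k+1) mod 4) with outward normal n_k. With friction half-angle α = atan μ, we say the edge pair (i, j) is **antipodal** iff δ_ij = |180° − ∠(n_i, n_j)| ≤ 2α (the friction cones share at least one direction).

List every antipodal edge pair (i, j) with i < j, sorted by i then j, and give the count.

count = 3; pairs: (0,2), (1,2), (1,3)

α = atan 0.7 = 34.99°;  2α = 69.98°
n_0 = (-0.9970, +0.0779)
n_1 = (-0.3204, -0.9473)
n_2 = (+0.7994, +0.6009)
n_3 = (-0.3276, +0.9448)
  (0,1): δ = 104.22°  ·
  (0,2): δ = 41.40°  ✓
  (0,3): δ = 113.59°  ·
  (1,2): δ = 34.38°  ✓
  (1,3): δ = 37.81°  ✓
  (2,3): δ = 107.81°  ·
antipodal pairs: 3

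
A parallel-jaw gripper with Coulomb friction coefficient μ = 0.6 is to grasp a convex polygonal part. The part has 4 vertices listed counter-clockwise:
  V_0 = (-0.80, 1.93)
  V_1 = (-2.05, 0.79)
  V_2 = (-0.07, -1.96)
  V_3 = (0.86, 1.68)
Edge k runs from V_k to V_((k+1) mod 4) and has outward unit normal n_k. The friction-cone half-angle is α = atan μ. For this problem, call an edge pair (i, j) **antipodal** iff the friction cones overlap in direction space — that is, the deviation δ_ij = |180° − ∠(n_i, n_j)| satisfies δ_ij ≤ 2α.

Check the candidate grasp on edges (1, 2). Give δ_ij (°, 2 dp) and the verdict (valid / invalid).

α = atan 0.6 = 30.96°;  2α = 61.93°
edge 1: e_1 = (+1.98, -2.75);  n_1 = (-0.8115, -0.5843)
edge 2: e_2 = (+0.93, +3.64);  n_2 = (+0.9689, -0.2475)
∠(n_1, n_2) = 129.91°
δ = |180° − 129.91°| = 50.09°
50.09° ≤ 2α = 61.93°  →  valid

δ = 50.09°, valid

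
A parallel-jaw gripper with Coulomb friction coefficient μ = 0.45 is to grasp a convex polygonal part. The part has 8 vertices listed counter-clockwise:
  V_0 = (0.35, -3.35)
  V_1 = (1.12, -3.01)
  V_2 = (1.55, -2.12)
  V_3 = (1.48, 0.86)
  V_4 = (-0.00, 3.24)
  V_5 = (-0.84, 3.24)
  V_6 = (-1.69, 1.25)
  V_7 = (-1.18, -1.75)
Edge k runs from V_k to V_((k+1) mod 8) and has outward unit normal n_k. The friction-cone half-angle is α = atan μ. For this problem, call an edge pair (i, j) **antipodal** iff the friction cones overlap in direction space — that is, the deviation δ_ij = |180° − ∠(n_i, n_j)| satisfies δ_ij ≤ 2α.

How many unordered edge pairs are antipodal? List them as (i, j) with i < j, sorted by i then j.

α = atan 0.45 = 24.23°;  2α = 48.46°
n_0 = (+0.4039, -0.9148)
n_1 = (+0.9004, -0.4350)
n_2 = (+0.9997, +0.0235)
n_3 = (+0.8492, +0.5281)
n_4 = (+0.0000, +1.0000)
n_5 = (-0.9196, +0.3928)
n_6 = (-0.9859, -0.1676)
n_7 = (-0.7227, -0.6911)
  (0,1): δ = 139.61°  ·
  (0,2): δ = 112.48°  ·
  (0,3): δ = 81.95°  ·
  (0,4): δ = 23.82°  ✓
  (0,5): δ = 43.05°  ✓
  (0,6): δ = 75.82°  ·
  (0,7): δ = 109.89°  ·
  (1,2): δ = 152.87°  ·
  (1,3): δ = 122.34°  ·
  (1,4): δ = 64.21°  ·
  (1,5): δ = 2.66°  ✓
  (1,6): δ = 35.44°  ✓
  (1,7): δ = 69.51°  ·
  (2,3): δ = 149.47°  ·
  (2,4): δ = 91.35°  ·
  (2,5): δ = 24.47°  ✓
  (2,6): δ = 8.30°  ✓
  (2,7): δ = 42.37°  ✓
  (3,4): δ = 121.88°  ·
  (3,5): δ = 55.00°  ·
  (3,6): δ = 22.23°  ✓
  (3,7): δ = 11.84°  ✓
  (4,5): δ = 113.13°  ·
  (4,6): δ = 80.35°  ·
  (4,7): δ = 46.28°  ✓
  (5,6): δ = 147.22°  ·
  (5,7): δ = 113.15°  ·
  (6,7): δ = 145.93°  ·
antipodal pairs: 10

count = 10; pairs: (0,4), (0,5), (1,5), (1,6), (2,5), (2,6), (2,7), (3,6), (3,7), (4,7)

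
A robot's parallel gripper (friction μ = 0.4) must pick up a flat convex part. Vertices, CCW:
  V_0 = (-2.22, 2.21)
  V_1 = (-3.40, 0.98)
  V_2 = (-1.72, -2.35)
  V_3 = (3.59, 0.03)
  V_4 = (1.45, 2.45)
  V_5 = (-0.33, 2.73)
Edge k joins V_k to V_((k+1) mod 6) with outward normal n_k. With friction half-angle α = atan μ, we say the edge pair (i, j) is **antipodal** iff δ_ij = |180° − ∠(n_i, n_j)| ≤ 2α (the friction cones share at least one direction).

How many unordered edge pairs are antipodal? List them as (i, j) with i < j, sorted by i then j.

count = 4; pairs: (0,2), (1,3), (2,4), (2,5)

α = atan 0.4 = 21.80°;  2α = 43.60°
n_0 = (-0.7216, +0.6923)
n_1 = (-0.8928, -0.4504)
n_2 = (+0.4090, -0.9125)
n_3 = (+0.7491, +0.6624)
n_4 = (+0.1554, +0.9879)
n_5 = (-0.2653, +0.9642)
  (0,1): δ = 109.42°  ·
  (0,2): δ = 22.05°  ✓
  (0,3): δ = 85.30°  ·
  (0,4): δ = 124.87°  ·
  (0,5): δ = 149.19°  ·
  (1,2): δ = 92.63°  ·
  (1,3): δ = 14.72°  ✓
  (1,4): δ = 54.29°  ·
  (1,5): δ = 78.61°  ·
  (2,3): δ = 72.66°  ·
  (2,4): δ = 33.08°  ✓
  (2,5): δ = 8.76°  ✓
  (3,4): δ = 140.43°  ·
  (3,5): δ = 116.10°  ·
  (4,5): δ = 155.68°  ·
antipodal pairs: 4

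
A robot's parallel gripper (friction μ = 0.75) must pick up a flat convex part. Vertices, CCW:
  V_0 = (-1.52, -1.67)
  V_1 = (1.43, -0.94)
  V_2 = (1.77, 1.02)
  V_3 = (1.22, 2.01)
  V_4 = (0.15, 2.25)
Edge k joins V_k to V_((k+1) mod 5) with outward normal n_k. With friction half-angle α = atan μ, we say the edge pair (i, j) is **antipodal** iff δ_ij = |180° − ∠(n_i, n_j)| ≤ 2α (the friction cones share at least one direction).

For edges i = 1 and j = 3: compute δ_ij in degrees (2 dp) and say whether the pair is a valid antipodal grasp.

α = atan 0.75 = 36.87°;  2α = 73.74°
edge 1: e_1 = (+0.34, +1.96);  n_1 = (+0.9853, -0.1709)
edge 3: e_3 = (-1.07, +0.24);  n_3 = (+0.2189, +0.9758)
∠(n_1, n_3) = 87.20°
δ = |180° − 87.20°| = 92.80°
92.80° > 2α = 73.74°  →  invalid

δ = 92.80°, invalid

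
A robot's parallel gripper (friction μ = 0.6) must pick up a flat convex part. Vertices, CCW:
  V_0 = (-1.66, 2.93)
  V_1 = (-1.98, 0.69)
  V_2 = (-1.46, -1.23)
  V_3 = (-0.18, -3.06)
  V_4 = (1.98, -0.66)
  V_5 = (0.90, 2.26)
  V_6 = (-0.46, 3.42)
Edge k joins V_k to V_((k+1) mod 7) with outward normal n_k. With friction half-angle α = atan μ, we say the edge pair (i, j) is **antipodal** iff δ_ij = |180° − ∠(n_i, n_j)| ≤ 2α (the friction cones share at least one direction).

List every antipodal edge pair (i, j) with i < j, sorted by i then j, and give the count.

count = 9; pairs: (0,3), (0,4), (0,5), (1,3), (1,4), (1,5), (2,4), (2,5), (3,6)

α = atan 0.6 = 30.96°;  2α = 61.93°
n_0 = (-0.9899, +0.1414)
n_1 = (-0.9652, -0.2614)
n_2 = (-0.8194, -0.5732)
n_3 = (+0.7433, -0.6690)
n_4 = (+0.9379, +0.3469)
n_5 = (+0.6489, +0.7608)
n_6 = (-0.3780, +0.9258)
  (0,1): δ = 156.72°  ·
  (0,2): δ = 136.90°  ·
  (0,3): δ = 33.86°  ✓
  (0,4): δ = 28.43°  ✓
  (0,5): δ = 57.67°  ✓
  (0,6): δ = 120.34°  ·
  (1,2): δ = 160.18°  ·
  (1,3): δ = 57.14°  ✓
  (1,4): δ = 5.14°  ✓
  (1,5): δ = 34.38°  ✓
  (1,6): δ = 97.06°  ·
  (2,3): δ = 76.96°  ·
  (2,4): δ = 14.67°  ✓
  (2,5): δ = 14.57°  ✓
  (2,6): δ = 77.24°  ·
  (3,4): δ = 117.72°  ·
  (3,5): δ = 88.48°  ·
  (3,6): δ = 25.80°  ✓
  (4,5): δ = 150.76°  ·
  (4,6): δ = 88.09°  ·
  (5,6): δ = 117.33°  ·
antipodal pairs: 9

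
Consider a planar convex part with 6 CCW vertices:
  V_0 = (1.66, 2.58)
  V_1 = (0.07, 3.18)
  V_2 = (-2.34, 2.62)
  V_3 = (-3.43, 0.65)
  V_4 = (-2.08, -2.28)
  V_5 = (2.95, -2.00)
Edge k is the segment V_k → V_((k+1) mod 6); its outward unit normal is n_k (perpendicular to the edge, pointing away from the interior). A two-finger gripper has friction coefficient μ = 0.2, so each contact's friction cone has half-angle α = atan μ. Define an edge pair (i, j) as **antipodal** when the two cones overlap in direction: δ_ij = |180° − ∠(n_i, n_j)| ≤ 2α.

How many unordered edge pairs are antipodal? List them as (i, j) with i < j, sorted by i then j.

α = atan 0.2 = 11.31°;  2α = 22.62°
n_0 = (+0.3531, +0.9356)
n_1 = (-0.2263, +0.9740)
n_2 = (-0.8750, +0.4841)
n_3 = (-0.9082, -0.4185)
n_4 = (+0.0556, -0.9985)
n_5 = (+0.9625, +0.2711)
  (0,1): δ = 146.24°  ·
  (0,2): δ = 98.28°  ·
  (0,3): δ = 44.59°  ·
  (0,4): δ = 23.86°  ·
  (0,5): δ = 126.40°  ·
  (1,2): δ = 132.04°  ·
  (1,3): δ = 78.34°  ·
  (1,4): δ = 9.90°  ✓
  (1,5): δ = 92.65°  ·
  (2,3): δ = 126.31°  ·
  (2,4): δ = 57.86°  ·
  (2,5): δ = 44.69°  ·
  (3,4): δ = 111.55°  ·
  (3,5): δ = 9.01°  ✓
  (4,5): δ = 77.46°  ·
antipodal pairs: 2

count = 2; pairs: (1,4), (3,5)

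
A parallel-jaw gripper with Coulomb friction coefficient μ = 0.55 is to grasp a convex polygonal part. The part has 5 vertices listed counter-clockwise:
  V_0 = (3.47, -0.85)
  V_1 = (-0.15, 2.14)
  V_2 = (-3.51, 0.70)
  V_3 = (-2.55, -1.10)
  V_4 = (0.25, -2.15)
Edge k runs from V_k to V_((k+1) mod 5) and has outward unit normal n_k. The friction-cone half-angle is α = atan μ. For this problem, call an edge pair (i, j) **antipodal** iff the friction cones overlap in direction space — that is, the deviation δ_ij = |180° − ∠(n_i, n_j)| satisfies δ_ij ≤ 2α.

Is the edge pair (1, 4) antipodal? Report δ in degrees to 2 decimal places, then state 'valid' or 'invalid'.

α = atan 0.55 = 28.81°;  2α = 57.62°
edge 1: e_1 = (-3.36, -1.44);  n_1 = (-0.3939, +0.9191)
edge 4: e_4 = (+3.22, +1.30);  n_4 = (+0.3744, -0.9273)
∠(n_1, n_4) = 178.79°
δ = |180° − 178.79°| = 1.21°
1.21° ≤ 2α = 57.62°  →  valid

δ = 1.21°, valid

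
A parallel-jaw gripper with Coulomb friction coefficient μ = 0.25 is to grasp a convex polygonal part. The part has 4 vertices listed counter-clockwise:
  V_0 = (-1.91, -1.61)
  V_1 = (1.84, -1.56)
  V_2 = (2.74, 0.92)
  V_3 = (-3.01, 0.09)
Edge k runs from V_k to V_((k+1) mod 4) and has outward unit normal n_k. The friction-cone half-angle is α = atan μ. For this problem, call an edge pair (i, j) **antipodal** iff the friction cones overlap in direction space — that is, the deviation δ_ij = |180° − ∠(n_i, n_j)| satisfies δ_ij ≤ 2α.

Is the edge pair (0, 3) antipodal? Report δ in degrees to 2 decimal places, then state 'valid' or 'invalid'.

α = atan 0.25 = 14.04°;  2α = 28.07°
edge 0: e_0 = (+3.75, +0.05);  n_0 = (+0.0133, -0.9999)
edge 3: e_3 = (+1.10, -1.70);  n_3 = (-0.8396, -0.5433)
∠(n_0, n_3) = 57.86°
δ = |180° − 57.86°| = 122.14°
122.14° > 2α = 28.07°  →  invalid

δ = 122.14°, invalid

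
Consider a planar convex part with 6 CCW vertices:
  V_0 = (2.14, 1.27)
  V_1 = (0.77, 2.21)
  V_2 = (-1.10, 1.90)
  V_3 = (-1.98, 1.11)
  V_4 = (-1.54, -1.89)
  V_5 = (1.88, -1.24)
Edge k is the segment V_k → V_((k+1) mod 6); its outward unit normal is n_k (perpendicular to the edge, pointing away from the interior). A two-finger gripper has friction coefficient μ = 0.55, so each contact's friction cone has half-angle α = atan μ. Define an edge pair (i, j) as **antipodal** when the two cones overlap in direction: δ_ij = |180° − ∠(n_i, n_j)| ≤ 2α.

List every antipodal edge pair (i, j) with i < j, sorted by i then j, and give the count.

count = 6; pairs: (0,3), (0,4), (1,4), (2,4), (2,5), (3,5)

α = atan 0.55 = 28.81°;  2α = 57.62°
n_0 = (+0.5658, +0.8246)
n_1 = (-0.1635, +0.9865)
n_2 = (-0.6680, +0.7441)
n_3 = (-0.9894, -0.1451)
n_4 = (+0.1867, -0.9824)
n_5 = (+0.9947, -0.1030)
  (0,1): δ = 136.13°  ·
  (0,2): δ = 103.63°  ·
  (0,3): δ = 47.20°  ✓
  (0,4): δ = 45.22°  ✓
  (0,5): δ = 118.54°  ·
  (1,2): δ = 147.50°  ·
  (1,3): δ = 91.07°  ·
  (1,4): δ = 1.35°  ✓
  (1,5): δ = 74.67°  ·
  (2,3): δ = 123.57°  ·
  (2,4): δ = 31.15°  ✓
  (2,5): δ = 42.17°  ✓
  (3,4): δ = 87.58°  ·
  (3,5): δ = 14.26°  ✓
  (4,5): δ = 106.68°  ·
antipodal pairs: 6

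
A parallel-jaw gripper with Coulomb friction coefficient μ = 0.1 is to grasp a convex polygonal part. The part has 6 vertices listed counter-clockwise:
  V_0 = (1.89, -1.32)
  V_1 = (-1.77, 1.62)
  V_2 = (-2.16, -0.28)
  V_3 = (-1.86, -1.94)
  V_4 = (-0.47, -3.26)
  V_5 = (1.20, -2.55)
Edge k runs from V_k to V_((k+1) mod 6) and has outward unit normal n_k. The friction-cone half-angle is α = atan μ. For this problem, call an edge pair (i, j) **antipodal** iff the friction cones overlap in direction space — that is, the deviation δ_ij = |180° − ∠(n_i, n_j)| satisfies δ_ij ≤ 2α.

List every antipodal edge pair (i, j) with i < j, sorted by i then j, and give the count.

α = atan 0.1 = 5.71°;  2α = 11.42°
n_0 = (+0.6263, +0.7796)
n_1 = (-0.9796, +0.2011)
n_2 = (-0.9841, -0.1778)
n_3 = (-0.6886, -0.7251)
n_4 = (+0.3913, -0.9203)
n_5 = (+0.8721, -0.4893)
  (0,1): δ = 62.83°  ·
  (0,2): δ = 40.98°  ·
  (0,3): δ = 4.75°  ✓
  (0,4): δ = 61.81°  ·
  (0,5): δ = 99.48°  ·
  (1,2): δ = 158.16°  ·
  (1,3): δ = 121.92°  ·
  (1,4): δ = 55.37°  ·
  (1,5): δ = 17.69°  ·
  (2,3): δ = 143.76°  ·
  (2,4): δ = 77.21°  ·
  (2,5): δ = 39.54°  ·
  (3,4): δ = 113.45°  ·
  (3,5): δ = 75.77°  ·
  (4,5): δ = 142.32°  ·
antipodal pairs: 1

count = 1; pairs: (0,3)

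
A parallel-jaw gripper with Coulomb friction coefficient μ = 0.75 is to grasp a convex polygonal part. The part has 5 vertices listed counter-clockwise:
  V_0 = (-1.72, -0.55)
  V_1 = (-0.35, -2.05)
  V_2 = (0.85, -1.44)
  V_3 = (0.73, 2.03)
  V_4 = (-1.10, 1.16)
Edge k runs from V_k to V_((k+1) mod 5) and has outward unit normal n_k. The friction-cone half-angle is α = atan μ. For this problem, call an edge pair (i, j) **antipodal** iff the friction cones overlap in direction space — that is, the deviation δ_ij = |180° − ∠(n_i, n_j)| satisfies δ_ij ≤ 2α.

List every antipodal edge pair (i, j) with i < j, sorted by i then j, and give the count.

α = atan 0.75 = 36.87°;  2α = 73.74°
n_0 = (-0.7384, -0.6744)
n_1 = (+0.4531, -0.8914)
n_2 = (+0.9994, +0.0346)
n_3 = (-0.4294, +0.9031)
n_4 = (-0.9401, +0.3409)
  (0,1): δ = 105.46°  ·
  (0,2): δ = 40.43°  ✓
  (0,3): δ = 73.02°  ✓
  (0,4): δ = 117.66°  ·
  (1,2): δ = 114.97°  ·
  (1,3): δ = 1.52°  ✓
  (1,4): δ = 43.12°  ✓
  (2,3): δ = 66.55°  ✓
  (2,4): δ = 21.91°  ✓
  (3,4): δ = 135.36°  ·
antipodal pairs: 6

count = 6; pairs: (0,2), (0,3), (1,3), (1,4), (2,3), (2,4)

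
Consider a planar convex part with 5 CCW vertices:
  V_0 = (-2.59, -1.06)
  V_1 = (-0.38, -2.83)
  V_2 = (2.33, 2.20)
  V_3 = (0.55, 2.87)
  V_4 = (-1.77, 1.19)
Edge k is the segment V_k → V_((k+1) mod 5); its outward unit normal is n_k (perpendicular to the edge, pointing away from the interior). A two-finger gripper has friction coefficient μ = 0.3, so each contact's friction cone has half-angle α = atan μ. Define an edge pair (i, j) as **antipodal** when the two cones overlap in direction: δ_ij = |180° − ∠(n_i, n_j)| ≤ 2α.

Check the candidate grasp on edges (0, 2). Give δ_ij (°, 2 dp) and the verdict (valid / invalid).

α = atan 0.3 = 16.70°;  2α = 33.40°
edge 0: e_0 = (+2.21, -1.77);  n_0 = (-0.6251, -0.7805)
edge 2: e_2 = (-1.78, +0.67);  n_2 = (+0.3523, +0.9359)
∠(n_0, n_2) = 161.94°
δ = |180° − 161.94°| = 18.06°
18.06° ≤ 2α = 33.40°  →  valid

δ = 18.06°, valid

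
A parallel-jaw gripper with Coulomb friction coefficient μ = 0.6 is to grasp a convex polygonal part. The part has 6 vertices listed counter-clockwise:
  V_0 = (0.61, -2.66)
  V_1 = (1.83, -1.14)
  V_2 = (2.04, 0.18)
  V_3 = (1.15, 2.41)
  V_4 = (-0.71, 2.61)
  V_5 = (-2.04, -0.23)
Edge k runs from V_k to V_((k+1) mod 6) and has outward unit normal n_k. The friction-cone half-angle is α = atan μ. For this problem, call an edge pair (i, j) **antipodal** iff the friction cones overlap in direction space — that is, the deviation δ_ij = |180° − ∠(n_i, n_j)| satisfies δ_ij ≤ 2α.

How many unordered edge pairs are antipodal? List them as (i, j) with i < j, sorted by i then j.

α = atan 0.6 = 30.96°;  2α = 61.93°
n_0 = (+0.7799, -0.6259)
n_1 = (+0.9876, -0.1571)
n_2 = (+0.9288, +0.3707)
n_3 = (+0.1069, +0.9943)
n_4 = (-0.9056, +0.4241)
n_5 = (-0.6759, -0.7370)
  (0,1): δ = 150.29°  ·
  (0,2): δ = 119.49°  ·
  (0,3): δ = 57.39°  ✓
  (0,4): δ = 13.66°  ✓
  (0,5): δ = 86.23°  ·
  (1,2): δ = 149.20°  ·
  (1,3): δ = 87.10°  ·
  (1,4): δ = 16.05°  ✓
  (1,5): δ = 56.52°  ✓
  (2,3): δ = 117.89°  ·
  (2,4): δ = 46.85°  ✓
  (2,5): δ = 25.72°  ✓
  (3,4): δ = 108.96°  ·
  (3,5): δ = 36.38°  ✓
  (4,5): δ = 107.43°  ·
antipodal pairs: 7

count = 7; pairs: (0,3), (0,4), (1,4), (1,5), (2,4), (2,5), (3,5)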